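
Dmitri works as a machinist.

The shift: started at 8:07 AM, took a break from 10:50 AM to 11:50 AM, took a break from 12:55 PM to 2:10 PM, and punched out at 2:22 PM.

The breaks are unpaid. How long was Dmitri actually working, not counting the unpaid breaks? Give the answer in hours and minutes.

The shift: 8:07 AM–2:22 PM = 6 h 15 min; less 135 min break → 4 h 0 min

4 h 0 min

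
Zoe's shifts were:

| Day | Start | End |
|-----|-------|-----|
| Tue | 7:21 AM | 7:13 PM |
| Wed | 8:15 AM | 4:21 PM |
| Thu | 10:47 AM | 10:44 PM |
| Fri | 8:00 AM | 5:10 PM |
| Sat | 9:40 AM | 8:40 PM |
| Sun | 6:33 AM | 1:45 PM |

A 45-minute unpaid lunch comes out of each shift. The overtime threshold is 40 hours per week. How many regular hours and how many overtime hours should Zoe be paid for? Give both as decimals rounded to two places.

Tue: 7:21 AM–7:13 PM = 11 h 52 min; less 45 min break → 11 h 7 min
Wed: 8:15 AM–4:21 PM = 8 h 6 min; less 45 min break → 7 h 21 min
Thu: 10:47 AM–10:44 PM = 11 h 57 min; less 45 min break → 11 h 12 min
Fri: 8:00 AM–5:10 PM = 9 h 10 min; less 45 min break → 8 h 25 min
Sat: 9:40 AM–8:40 PM = 11 h 0 min; less 45 min break → 10 h 15 min
Sun: 6:33 AM–1:45 PM = 7 h 12 min; less 45 min break → 6 h 27 min
Total worked: 54 h 47 min = 54.78 h.
Threshold 40 h → overtime 14 h 47 min, regular 40 h 0 min.

Regular 40.00 hours, overtime 14.78 hours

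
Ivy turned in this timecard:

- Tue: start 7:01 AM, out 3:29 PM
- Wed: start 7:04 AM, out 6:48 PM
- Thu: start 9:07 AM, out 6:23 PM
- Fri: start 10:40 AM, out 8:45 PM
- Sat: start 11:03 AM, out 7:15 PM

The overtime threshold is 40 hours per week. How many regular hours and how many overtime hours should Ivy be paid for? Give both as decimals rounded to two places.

Regular 40.00 hours, overtime 7.75 hours

Tue: 7:01 AM–3:29 PM = 8 h 28 min
Wed: 7:04 AM–6:48 PM = 11 h 44 min
Thu: 9:07 AM–6:23 PM = 9 h 16 min
Fri: 10:40 AM–8:45 PM = 10 h 5 min
Sat: 11:03 AM–7:15 PM = 8 h 12 min
Total worked: 47 h 45 min = 47.75 h.
Threshold 40 h → overtime 7 h 45 min, regular 40 h 0 min.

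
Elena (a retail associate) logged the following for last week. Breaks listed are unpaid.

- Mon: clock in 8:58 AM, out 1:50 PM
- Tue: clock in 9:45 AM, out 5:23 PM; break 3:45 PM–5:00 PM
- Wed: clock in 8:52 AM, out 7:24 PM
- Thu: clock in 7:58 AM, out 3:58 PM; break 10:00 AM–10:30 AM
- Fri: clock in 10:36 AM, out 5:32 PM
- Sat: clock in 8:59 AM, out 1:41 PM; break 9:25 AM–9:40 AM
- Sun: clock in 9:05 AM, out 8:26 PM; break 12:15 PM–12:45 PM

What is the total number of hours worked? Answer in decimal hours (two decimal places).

Mon: 8:58 AM–1:50 PM = 4 h 52 min
Tue: 9:45 AM–5:23 PM = 7 h 38 min; less 75 min break → 6 h 23 min
Wed: 8:52 AM–7:24 PM = 10 h 32 min
Thu: 7:58 AM–3:58 PM = 8 h 0 min; less 30 min break → 7 h 30 min
Fri: 10:36 AM–5:32 PM = 6 h 56 min
Sat: 8:59 AM–1:41 PM = 4 h 42 min; less 15 min break → 4 h 27 min
Sun: 9:05 AM–8:26 PM = 11 h 21 min; less 30 min break → 10 h 51 min
Total: 4 h 52 min + 6 h 23 min + 10 h 32 min + 7 h 30 min + 6 h 56 min + 4 h 27 min + 10 h 51 min = 51 h 31 min.

51.52 hours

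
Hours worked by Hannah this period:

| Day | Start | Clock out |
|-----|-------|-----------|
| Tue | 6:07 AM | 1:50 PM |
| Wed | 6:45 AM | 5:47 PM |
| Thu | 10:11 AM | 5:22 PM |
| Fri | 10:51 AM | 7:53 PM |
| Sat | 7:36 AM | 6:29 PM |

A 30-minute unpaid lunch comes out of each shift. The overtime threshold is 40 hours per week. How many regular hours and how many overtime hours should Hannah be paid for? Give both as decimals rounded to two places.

Regular 40.00 hours, overtime 3.35 hours

Tue: 6:07 AM–1:50 PM = 7 h 43 min; less 30 min break → 7 h 13 min
Wed: 6:45 AM–5:47 PM = 11 h 2 min; less 30 min break → 10 h 32 min
Thu: 10:11 AM–5:22 PM = 7 h 11 min; less 30 min break → 6 h 41 min
Fri: 10:51 AM–7:53 PM = 9 h 2 min; less 30 min break → 8 h 32 min
Sat: 7:36 AM–6:29 PM = 10 h 53 min; less 30 min break → 10 h 23 min
Total worked: 43 h 21 min = 43.35 h.
Threshold 40 h → overtime 3 h 21 min, regular 40 h 0 min.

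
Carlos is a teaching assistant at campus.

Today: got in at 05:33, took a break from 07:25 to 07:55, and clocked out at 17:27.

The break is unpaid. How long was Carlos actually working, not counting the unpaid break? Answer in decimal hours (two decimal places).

Today: 05:33–17:27 = 11 h 54 min; less 30 min break → 11 h 24 min

11.40 hours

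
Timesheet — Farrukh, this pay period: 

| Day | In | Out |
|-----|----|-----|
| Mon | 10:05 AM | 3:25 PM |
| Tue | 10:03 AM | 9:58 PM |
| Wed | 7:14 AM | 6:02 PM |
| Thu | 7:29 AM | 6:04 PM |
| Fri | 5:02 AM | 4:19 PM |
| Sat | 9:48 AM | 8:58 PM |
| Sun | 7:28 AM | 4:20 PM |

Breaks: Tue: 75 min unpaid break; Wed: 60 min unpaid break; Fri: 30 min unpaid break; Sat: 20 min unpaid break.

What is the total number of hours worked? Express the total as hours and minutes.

66 h 52 min

Mon: 10:05 AM–3:25 PM = 5 h 20 min
Tue: 10:03 AM–9:58 PM = 11 h 55 min; less 75 min break → 10 h 40 min
Wed: 7:14 AM–6:02 PM = 10 h 48 min; less 60 min break → 9 h 48 min
Thu: 7:29 AM–6:04 PM = 10 h 35 min
Fri: 5:02 AM–4:19 PM = 11 h 17 min; less 30 min break → 10 h 47 min
Sat: 9:48 AM–8:58 PM = 11 h 10 min; less 20 min break → 10 h 50 min
Sun: 7:28 AM–4:20 PM = 8 h 52 min
Total: 5 h 20 min + 10 h 40 min + 9 h 48 min + 10 h 35 min + 10 h 47 min + 10 h 50 min + 8 h 52 min = 66 h 52 min.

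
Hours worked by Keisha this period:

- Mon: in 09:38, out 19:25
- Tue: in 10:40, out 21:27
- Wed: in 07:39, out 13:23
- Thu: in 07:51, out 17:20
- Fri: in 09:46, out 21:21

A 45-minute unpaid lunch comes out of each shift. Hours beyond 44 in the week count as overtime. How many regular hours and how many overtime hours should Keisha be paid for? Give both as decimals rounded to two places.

Mon: 09:38–19:25 = 9 h 47 min; less 45 min break → 9 h 2 min
Tue: 10:40–21:27 = 10 h 47 min; less 45 min break → 10 h 2 min
Wed: 07:39–13:23 = 5 h 44 min; less 45 min break → 4 h 59 min
Thu: 07:51–17:20 = 9 h 29 min; less 45 min break → 8 h 44 min
Fri: 09:46–21:21 = 11 h 35 min; less 45 min break → 10 h 50 min
Total worked: 43 h 37 min = 43.62 h.
Threshold 44 h → overtime 0 h 0 min, regular 43 h 37 min.

Regular 43.62 hours, overtime 0.00 hours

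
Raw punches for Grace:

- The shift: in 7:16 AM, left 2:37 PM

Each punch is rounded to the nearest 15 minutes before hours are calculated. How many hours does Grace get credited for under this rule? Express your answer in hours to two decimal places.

7.25 hours

The shift: in 7:16 AM→7:15 AM, out 2:37 PM→2:30 PM; 7 h 15 min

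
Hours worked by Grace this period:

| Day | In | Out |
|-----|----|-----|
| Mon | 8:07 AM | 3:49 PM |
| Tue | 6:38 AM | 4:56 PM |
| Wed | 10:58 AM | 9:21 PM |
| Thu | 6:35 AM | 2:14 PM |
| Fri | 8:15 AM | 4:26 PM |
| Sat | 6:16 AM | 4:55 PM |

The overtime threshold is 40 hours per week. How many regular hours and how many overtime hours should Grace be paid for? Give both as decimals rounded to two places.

Regular 40.00 hours, overtime 14.87 hours

Mon: 8:07 AM–3:49 PM = 7 h 42 min
Tue: 6:38 AM–4:56 PM = 10 h 18 min
Wed: 10:58 AM–9:21 PM = 10 h 23 min
Thu: 6:35 AM–2:14 PM = 7 h 39 min
Fri: 8:15 AM–4:26 PM = 8 h 11 min
Sat: 6:16 AM–4:55 PM = 10 h 39 min
Total worked: 54 h 52 min = 54.87 h.
Threshold 40 h → overtime 14 h 52 min, regular 40 h 0 min.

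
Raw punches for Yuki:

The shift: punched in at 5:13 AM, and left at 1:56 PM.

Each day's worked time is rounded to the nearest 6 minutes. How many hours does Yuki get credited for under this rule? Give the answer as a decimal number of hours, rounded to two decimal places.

8.70 hours

The shift: 5:13 AM–1:56 PM = 8 h 43 min → rounds to 8 h 42 min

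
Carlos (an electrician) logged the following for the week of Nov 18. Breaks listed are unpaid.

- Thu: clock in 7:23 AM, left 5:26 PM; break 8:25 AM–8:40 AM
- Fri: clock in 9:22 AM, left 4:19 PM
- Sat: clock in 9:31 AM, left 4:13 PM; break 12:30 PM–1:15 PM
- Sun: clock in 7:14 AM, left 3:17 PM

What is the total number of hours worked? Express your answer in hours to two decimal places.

30.75 hours

Thu: 7:23 AM–5:26 PM = 10 h 3 min; less 15 min break → 9 h 48 min
Fri: 9:22 AM–4:19 PM = 6 h 57 min
Sat: 9:31 AM–4:13 PM = 6 h 42 min; less 45 min break → 5 h 57 min
Sun: 7:14 AM–3:17 PM = 8 h 3 min
Total: 9 h 48 min + 6 h 57 min + 5 h 57 min + 8 h 3 min = 30 h 45 min.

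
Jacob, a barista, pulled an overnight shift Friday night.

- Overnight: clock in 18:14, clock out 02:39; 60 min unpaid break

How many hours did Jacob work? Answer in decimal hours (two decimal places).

Overnight: 18:14 → midnight = 5 h 46 min; midnight → 02:39 = 2 h 39 min; span 8 h 25 min; less 60 min break → 7 h 25 min

7.42 hours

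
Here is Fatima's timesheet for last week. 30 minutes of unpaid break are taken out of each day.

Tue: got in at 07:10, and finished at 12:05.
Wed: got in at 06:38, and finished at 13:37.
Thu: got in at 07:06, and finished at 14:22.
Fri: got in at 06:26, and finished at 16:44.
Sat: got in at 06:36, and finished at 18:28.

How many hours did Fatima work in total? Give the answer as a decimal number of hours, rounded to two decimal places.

38.83 hours

Tue: 07:10–12:05 = 4 h 55 min; less 30 min break → 4 h 25 min
Wed: 06:38–13:37 = 6 h 59 min; less 30 min break → 6 h 29 min
Thu: 07:06–14:22 = 7 h 16 min; less 30 min break → 6 h 46 min
Fri: 06:26–16:44 = 10 h 18 min; less 30 min break → 9 h 48 min
Sat: 06:36–18:28 = 11 h 52 min; less 30 min break → 11 h 22 min
Total: 4 h 25 min + 6 h 29 min + 6 h 46 min + 9 h 48 min + 11 h 22 min = 38 h 50 min.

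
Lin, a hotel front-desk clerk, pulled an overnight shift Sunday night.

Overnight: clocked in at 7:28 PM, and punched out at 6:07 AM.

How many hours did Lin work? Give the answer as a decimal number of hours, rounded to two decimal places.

10.65 hours

Overnight: 7:28 PM → midnight = 4 h 32 min; midnight → 6:07 AM = 6 h 7 min; span 10 h 39 min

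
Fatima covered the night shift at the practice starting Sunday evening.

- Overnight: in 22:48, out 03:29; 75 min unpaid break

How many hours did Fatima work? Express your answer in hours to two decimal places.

3.43 hours

Overnight: 22:48 → midnight = 1 h 12 min; midnight → 03:29 = 3 h 29 min; span 4 h 41 min; less 75 min break → 3 h 26 min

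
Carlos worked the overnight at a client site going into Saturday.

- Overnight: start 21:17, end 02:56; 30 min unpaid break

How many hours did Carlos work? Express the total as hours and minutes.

5 h 9 min

Overnight: 21:17 → midnight = 2 h 43 min; midnight → 02:56 = 2 h 56 min; span 5 h 39 min; less 30 min break → 5 h 9 min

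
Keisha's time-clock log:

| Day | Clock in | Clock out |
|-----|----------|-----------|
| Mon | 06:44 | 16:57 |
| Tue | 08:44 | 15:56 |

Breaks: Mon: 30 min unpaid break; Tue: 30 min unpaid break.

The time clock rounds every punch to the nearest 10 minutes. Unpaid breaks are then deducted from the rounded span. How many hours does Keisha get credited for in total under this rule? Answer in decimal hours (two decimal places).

Mon: in 06:44→06:40, out 16:57→17:00; 10 h 20 min − 30 min = 9 h 50 min
Tue: in 08:44→08:40, out 15:56→16:00; 7 h 20 min − 30 min = 6 h 50 min
Total credited: 16 h 40 min.

16.67 hours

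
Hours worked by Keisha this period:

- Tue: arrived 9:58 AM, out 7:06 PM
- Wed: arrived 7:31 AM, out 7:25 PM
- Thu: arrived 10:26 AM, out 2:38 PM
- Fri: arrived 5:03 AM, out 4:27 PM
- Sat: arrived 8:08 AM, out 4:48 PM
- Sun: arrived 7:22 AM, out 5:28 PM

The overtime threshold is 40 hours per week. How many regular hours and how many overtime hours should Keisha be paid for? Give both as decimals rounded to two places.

Tue: 9:58 AM–7:06 PM = 9 h 8 min
Wed: 7:31 AM–7:25 PM = 11 h 54 min
Thu: 10:26 AM–2:38 PM = 4 h 12 min
Fri: 5:03 AM–4:27 PM = 11 h 24 min
Sat: 8:08 AM–4:48 PM = 8 h 40 min
Sun: 7:22 AM–5:28 PM = 10 h 6 min
Total worked: 55 h 24 min = 55.40 h.
Threshold 40 h → overtime 15 h 24 min, regular 40 h 0 min.

Regular 40.00 hours, overtime 15.40 hours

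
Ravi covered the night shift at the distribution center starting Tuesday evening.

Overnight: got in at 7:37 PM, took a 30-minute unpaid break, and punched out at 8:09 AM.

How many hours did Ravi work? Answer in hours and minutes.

12 h 2 min

Overnight: 7:37 PM → midnight = 4 h 23 min; midnight → 8:09 AM = 8 h 9 min; span 12 h 32 min; less 30 min break → 12 h 2 min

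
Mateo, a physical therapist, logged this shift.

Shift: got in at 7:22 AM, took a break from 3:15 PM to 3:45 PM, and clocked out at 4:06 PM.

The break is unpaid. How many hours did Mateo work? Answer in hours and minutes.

8 h 14 min

Shift: 7:22 AM–4:06 PM = 8 h 44 min; less 30 min break → 8 h 14 min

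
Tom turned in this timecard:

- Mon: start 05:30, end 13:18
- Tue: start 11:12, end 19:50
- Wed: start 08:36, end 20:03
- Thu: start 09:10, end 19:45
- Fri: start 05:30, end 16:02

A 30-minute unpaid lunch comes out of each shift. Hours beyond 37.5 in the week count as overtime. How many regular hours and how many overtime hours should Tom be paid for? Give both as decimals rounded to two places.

Mon: 05:30–13:18 = 7 h 48 min; less 30 min break → 7 h 18 min
Tue: 11:12–19:50 = 8 h 38 min; less 30 min break → 8 h 8 min
Wed: 08:36–20:03 = 11 h 27 min; less 30 min break → 10 h 57 min
Thu: 09:10–19:45 = 10 h 35 min; less 30 min break → 10 h 5 min
Fri: 05:30–16:02 = 10 h 32 min; less 30 min break → 10 h 2 min
Total worked: 46 h 30 min = 46.50 h.
Threshold 37.5 h → overtime 9 h 0 min, regular 37 h 30 min.

Regular 37.50 hours, overtime 9.00 hours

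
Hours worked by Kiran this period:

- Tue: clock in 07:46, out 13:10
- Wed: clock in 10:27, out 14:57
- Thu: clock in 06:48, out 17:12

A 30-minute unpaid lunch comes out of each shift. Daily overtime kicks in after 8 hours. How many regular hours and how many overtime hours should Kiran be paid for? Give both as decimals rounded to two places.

Regular 16.90 hours, overtime 1.90 hours

Tue: 07:46–13:10 = 5 h 24 min; less 30 min break → 4 h 54 min
Wed: 10:27–14:57 = 4 h 30 min; less 30 min break → 4 h 0 min
Thu: 06:48–17:12 = 10 h 24 min; less 30 min break → 9 h 54 min
Tue reg 4 h 54 min / OT 0 h 0 min; Wed reg 4 h 0 min / OT 0 h 0 min; Thu reg 8 h 0 min / OT 1 h 54 min.
Totals: regular 16 h 54 min, overtime 1 h 54 min.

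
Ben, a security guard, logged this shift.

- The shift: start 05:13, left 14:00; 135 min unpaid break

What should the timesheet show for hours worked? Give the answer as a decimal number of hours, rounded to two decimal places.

The shift: 05:13–14:00 = 8 h 47 min; less 135 min break → 6 h 32 min

6.53 hours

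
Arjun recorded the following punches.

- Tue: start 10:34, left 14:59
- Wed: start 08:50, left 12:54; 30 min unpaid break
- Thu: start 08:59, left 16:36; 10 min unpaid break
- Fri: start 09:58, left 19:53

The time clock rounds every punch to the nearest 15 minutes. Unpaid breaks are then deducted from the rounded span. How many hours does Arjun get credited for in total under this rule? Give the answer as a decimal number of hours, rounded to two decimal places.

25.58 hours

Tue: in 10:34→10:30, out 14:59→15:00; 4 h 30 min
Wed: in 08:50→08:45, out 12:54→13:00; 4 h 15 min − 30 min = 3 h 45 min
Thu: in 08:59→09:00, out 16:36→16:30; 7 h 30 min − 10 min = 7 h 20 min
Fri: in 09:58→10:00, out 19:53→20:00; 10 h 0 min
Total credited: 25 h 35 min.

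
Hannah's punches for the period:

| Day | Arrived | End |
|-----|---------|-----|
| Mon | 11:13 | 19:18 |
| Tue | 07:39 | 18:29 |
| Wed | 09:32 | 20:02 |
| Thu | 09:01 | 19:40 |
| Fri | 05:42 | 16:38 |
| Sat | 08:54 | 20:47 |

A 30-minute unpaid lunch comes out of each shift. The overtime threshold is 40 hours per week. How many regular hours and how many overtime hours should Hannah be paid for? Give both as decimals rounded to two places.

Mon: 11:13–19:18 = 8 h 5 min; less 30 min break → 7 h 35 min
Tue: 07:39–18:29 = 10 h 50 min; less 30 min break → 10 h 20 min
Wed: 09:32–20:02 = 10 h 30 min; less 30 min break → 10 h 0 min
Thu: 09:01–19:40 = 10 h 39 min; less 30 min break → 10 h 9 min
Fri: 05:42–16:38 = 10 h 56 min; less 30 min break → 10 h 26 min
Sat: 08:54–20:47 = 11 h 53 min; less 30 min break → 11 h 23 min
Total worked: 59 h 53 min = 59.88 h.
Threshold 40 h → overtime 19 h 53 min, regular 40 h 0 min.

Regular 40.00 hours, overtime 19.88 hours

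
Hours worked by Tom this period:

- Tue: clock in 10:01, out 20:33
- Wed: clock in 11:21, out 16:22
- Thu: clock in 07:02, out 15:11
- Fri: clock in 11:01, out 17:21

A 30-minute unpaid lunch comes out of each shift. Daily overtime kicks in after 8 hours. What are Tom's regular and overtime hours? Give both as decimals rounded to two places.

Regular 26.00 hours, overtime 2.03 hours

Tue: 10:01–20:33 = 10 h 32 min; less 30 min break → 10 h 2 min
Wed: 11:21–16:22 = 5 h 1 min; less 30 min break → 4 h 31 min
Thu: 07:02–15:11 = 8 h 9 min; less 30 min break → 7 h 39 min
Fri: 11:01–17:21 = 6 h 20 min; less 30 min break → 5 h 50 min
Tue reg 8 h 0 min / OT 2 h 2 min; Wed reg 4 h 31 min / OT 0 h 0 min; Thu reg 7 h 39 min / OT 0 h 0 min; Fri reg 5 h 50 min / OT 0 h 0 min.
Totals: regular 26 h 0 min, overtime 2 h 2 min.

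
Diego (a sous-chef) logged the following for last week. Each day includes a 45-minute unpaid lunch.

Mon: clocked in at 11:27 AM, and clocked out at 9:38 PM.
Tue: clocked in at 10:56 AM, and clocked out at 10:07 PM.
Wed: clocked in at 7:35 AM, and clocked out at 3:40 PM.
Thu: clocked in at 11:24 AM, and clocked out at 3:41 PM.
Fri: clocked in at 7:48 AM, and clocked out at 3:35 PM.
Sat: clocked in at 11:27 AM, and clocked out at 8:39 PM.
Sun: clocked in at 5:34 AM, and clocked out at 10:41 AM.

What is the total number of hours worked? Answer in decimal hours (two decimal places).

50.58 hours

Mon: 11:27 AM–9:38 PM = 10 h 11 min; less 45 min break → 9 h 26 min
Tue: 10:56 AM–10:07 PM = 11 h 11 min; less 45 min break → 10 h 26 min
Wed: 7:35 AM–3:40 PM = 8 h 5 min; less 45 min break → 7 h 20 min
Thu: 11:24 AM–3:41 PM = 4 h 17 min; less 45 min break → 3 h 32 min
Fri: 7:48 AM–3:35 PM = 7 h 47 min; less 45 min break → 7 h 2 min
Sat: 11:27 AM–8:39 PM = 9 h 12 min; less 45 min break → 8 h 27 min
Sun: 5:34 AM–10:41 AM = 5 h 7 min; less 45 min break → 4 h 22 min
Total: 9 h 26 min + 10 h 26 min + 7 h 20 min + 3 h 32 min + 7 h 2 min + 8 h 27 min + 4 h 22 min = 50 h 35 min.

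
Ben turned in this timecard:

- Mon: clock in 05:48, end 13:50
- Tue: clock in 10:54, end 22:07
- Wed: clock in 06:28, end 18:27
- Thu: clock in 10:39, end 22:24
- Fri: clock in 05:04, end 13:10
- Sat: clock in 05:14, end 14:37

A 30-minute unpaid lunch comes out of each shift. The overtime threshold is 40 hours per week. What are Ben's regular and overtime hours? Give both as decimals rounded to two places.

Mon: 05:48–13:50 = 8 h 2 min; less 30 min break → 7 h 32 min
Tue: 10:54–22:07 = 11 h 13 min; less 30 min break → 10 h 43 min
Wed: 06:28–18:27 = 11 h 59 min; less 30 min break → 11 h 29 min
Thu: 10:39–22:24 = 11 h 45 min; less 30 min break → 11 h 15 min
Fri: 05:04–13:10 = 8 h 6 min; less 30 min break → 7 h 36 min
Sat: 05:14–14:37 = 9 h 23 min; less 30 min break → 8 h 53 min
Total worked: 57 h 28 min = 57.47 h.
Threshold 40 h → overtime 17 h 28 min, regular 40 h 0 min.

Regular 40.00 hours, overtime 17.47 hours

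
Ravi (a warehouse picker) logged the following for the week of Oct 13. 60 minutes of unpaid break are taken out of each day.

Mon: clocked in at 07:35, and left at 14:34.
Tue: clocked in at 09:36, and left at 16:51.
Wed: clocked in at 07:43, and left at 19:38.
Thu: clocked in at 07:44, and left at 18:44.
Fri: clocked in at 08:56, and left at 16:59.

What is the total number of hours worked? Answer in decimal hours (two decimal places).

40.20 hours

Mon: 07:35–14:34 = 6 h 59 min; less 60 min break → 5 h 59 min
Tue: 09:36–16:51 = 7 h 15 min; less 60 min break → 6 h 15 min
Wed: 07:43–19:38 = 11 h 55 min; less 60 min break → 10 h 55 min
Thu: 07:44–18:44 = 11 h 0 min; less 60 min break → 10 h 0 min
Fri: 08:56–16:59 = 8 h 3 min; less 60 min break → 7 h 3 min
Total: 5 h 59 min + 6 h 15 min + 10 h 55 min + 10 h 0 min + 7 h 3 min = 40 h 12 min.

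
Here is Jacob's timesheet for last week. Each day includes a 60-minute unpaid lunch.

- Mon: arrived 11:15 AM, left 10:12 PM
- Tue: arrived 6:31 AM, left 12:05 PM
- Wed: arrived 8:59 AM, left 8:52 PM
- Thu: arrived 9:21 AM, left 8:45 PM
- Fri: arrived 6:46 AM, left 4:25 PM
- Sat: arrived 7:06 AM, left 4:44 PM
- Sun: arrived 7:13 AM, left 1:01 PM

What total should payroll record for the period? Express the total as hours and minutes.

57 h 53 min

Mon: 11:15 AM–10:12 PM = 10 h 57 min; less 60 min break → 9 h 57 min
Tue: 6:31 AM–12:05 PM = 5 h 34 min; less 60 min break → 4 h 34 min
Wed: 8:59 AM–8:52 PM = 11 h 53 min; less 60 min break → 10 h 53 min
Thu: 9:21 AM–8:45 PM = 11 h 24 min; less 60 min break → 10 h 24 min
Fri: 6:46 AM–4:25 PM = 9 h 39 min; less 60 min break → 8 h 39 min
Sat: 7:06 AM–4:44 PM = 9 h 38 min; less 60 min break → 8 h 38 min
Sun: 7:13 AM–1:01 PM = 5 h 48 min; less 60 min break → 4 h 48 min
Total: 9 h 57 min + 4 h 34 min + 10 h 53 min + 10 h 24 min + 8 h 39 min + 8 h 38 min + 4 h 48 min = 57 h 53 min.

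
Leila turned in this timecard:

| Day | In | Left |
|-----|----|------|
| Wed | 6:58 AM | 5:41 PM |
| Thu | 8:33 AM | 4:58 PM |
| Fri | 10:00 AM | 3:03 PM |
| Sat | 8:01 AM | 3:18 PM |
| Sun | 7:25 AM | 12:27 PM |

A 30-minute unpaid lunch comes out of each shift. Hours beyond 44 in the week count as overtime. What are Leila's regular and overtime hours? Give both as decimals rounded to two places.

Regular 34.00 hours, overtime 0.00 hours

Wed: 6:58 AM–5:41 PM = 10 h 43 min; less 30 min break → 10 h 13 min
Thu: 8:33 AM–4:58 PM = 8 h 25 min; less 30 min break → 7 h 55 min
Fri: 10:00 AM–3:03 PM = 5 h 3 min; less 30 min break → 4 h 33 min
Sat: 8:01 AM–3:18 PM = 7 h 17 min; less 30 min break → 6 h 47 min
Sun: 7:25 AM–12:27 PM = 5 h 2 min; less 30 min break → 4 h 32 min
Total worked: 34 h 0 min = 34.00 h.
Threshold 44 h → overtime 0 h 0 min, regular 34 h 0 min.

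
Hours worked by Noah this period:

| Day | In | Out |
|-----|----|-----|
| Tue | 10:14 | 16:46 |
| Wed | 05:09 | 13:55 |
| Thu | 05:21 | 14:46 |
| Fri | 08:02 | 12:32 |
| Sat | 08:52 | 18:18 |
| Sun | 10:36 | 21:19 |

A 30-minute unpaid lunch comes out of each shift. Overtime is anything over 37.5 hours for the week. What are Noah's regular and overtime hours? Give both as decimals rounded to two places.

Tue: 10:14–16:46 = 6 h 32 min; less 30 min break → 6 h 2 min
Wed: 05:09–13:55 = 8 h 46 min; less 30 min break → 8 h 16 min
Thu: 05:21–14:46 = 9 h 25 min; less 30 min break → 8 h 55 min
Fri: 08:02–12:32 = 4 h 30 min; less 30 min break → 4 h 0 min
Sat: 08:52–18:18 = 9 h 26 min; less 30 min break → 8 h 56 min
Sun: 10:36–21:19 = 10 h 43 min; less 30 min break → 10 h 13 min
Total worked: 46 h 22 min = 46.37 h.
Threshold 37.5 h → overtime 8 h 52 min, regular 37 h 30 min.

Regular 37.50 hours, overtime 8.87 hours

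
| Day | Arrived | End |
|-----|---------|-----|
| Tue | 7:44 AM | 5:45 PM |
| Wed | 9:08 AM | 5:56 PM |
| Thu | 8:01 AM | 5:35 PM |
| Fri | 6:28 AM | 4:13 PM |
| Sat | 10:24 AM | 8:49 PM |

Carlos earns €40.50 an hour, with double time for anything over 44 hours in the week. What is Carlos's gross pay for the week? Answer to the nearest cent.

Tue: 7:44 AM–5:45 PM = 10 h 1 min
Wed: 9:08 AM–5:56 PM = 8 h 48 min
Thu: 8:01 AM–5:35 PM = 9 h 34 min
Fri: 6:28 AM–4:13 PM = 9 h 45 min
Sat: 10:24 AM–8:49 PM = 10 h 25 min
Total worked: 48 h 33 min = 2913 min.
Regular 44 h 0 min = 2640 min at €40.50/h; overtime 4 h 33 min = 273 min at €81.00/h.
Pay = (2640 × €40.50 + 273 × €81.00) ÷ 60 = €2150.55.

€2150.55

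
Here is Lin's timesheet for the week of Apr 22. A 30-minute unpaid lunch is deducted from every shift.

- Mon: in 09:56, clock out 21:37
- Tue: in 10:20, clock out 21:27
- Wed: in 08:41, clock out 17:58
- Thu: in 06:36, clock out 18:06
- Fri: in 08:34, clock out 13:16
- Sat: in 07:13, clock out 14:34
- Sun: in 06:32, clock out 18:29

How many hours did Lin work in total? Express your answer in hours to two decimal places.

Mon: 09:56–21:37 = 11 h 41 min; less 30 min break → 11 h 11 min
Tue: 10:20–21:27 = 11 h 7 min; less 30 min break → 10 h 37 min
Wed: 08:41–17:58 = 9 h 17 min; less 30 min break → 8 h 47 min
Thu: 06:36–18:06 = 11 h 30 min; less 30 min break → 11 h 0 min
Fri: 08:34–13:16 = 4 h 42 min; less 30 min break → 4 h 12 min
Sat: 07:13–14:34 = 7 h 21 min; less 30 min break → 6 h 51 min
Sun: 06:32–18:29 = 11 h 57 min; less 30 min break → 11 h 27 min
Total: 11 h 11 min + 10 h 37 min + 8 h 47 min + 11 h 0 min + 4 h 12 min + 6 h 51 min + 11 h 27 min = 64 h 5 min.

64.08 hours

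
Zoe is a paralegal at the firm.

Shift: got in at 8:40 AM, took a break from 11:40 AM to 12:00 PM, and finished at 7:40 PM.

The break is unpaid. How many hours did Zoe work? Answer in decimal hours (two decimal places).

10.67 hours

Shift: 8:40 AM–7:40 PM = 11 h 0 min; less 20 min break → 10 h 40 min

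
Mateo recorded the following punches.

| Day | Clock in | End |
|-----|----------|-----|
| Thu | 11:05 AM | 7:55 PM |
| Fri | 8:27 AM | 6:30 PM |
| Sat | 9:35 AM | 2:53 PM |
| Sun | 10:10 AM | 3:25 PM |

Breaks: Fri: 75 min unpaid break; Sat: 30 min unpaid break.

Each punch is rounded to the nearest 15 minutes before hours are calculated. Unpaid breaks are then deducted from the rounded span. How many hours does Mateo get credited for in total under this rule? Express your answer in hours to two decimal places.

28.00 hours

Thu: in 11:05 AM→11:00 AM, out 7:55 PM→8:00 PM; 9 h 0 min
Fri: in 8:27 AM→8:30 AM, out 6:30 PM→6:30 PM; 10 h 0 min − 75 min = 8 h 45 min
Sat: in 9:35 AM→9:30 AM, out 2:53 PM→3:00 PM; 5 h 30 min − 30 min = 5 h 0 min
Sun: in 10:10 AM→10:15 AM, out 3:25 PM→3:30 PM; 5 h 15 min
Total credited: 28 h 0 min.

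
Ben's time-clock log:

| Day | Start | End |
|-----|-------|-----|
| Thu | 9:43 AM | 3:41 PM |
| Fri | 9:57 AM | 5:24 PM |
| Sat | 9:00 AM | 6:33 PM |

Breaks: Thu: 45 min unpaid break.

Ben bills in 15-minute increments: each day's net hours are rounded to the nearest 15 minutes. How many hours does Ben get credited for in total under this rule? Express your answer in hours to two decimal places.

Thu: 9:43 AM–3:41 PM = 5 h 58 min − 45 min = 5 h 13 min → rounds to 5 h 15 min
Fri: 9:57 AM–5:24 PM = 7 h 27 min → rounds to 7 h 30 min
Sat: 9:00 AM–6:33 PM = 9 h 33 min → rounds to 9 h 30 min
Total credited: 22 h 15 min.

22.25 hours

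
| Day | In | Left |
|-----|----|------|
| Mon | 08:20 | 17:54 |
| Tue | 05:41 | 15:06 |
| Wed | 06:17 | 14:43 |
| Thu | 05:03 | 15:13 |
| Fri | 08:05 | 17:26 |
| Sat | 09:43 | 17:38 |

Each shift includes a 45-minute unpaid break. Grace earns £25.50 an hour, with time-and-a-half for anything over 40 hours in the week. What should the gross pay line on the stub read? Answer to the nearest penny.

£1415.89

Mon: 08:20–17:54 = 9 h 34 min; less 45 min break → 8 h 49 min
Tue: 05:41–15:06 = 9 h 25 min; less 45 min break → 8 h 40 min
Wed: 06:17–14:43 = 8 h 26 min; less 45 min break → 7 h 41 min
Thu: 05:03–15:13 = 10 h 10 min; less 45 min break → 9 h 25 min
Fri: 08:05–17:26 = 9 h 21 min; less 45 min break → 8 h 36 min
Sat: 09:43–17:38 = 7 h 55 min; less 45 min break → 7 h 10 min
Total worked: 50 h 21 min = 3021 min.
Regular 40 h 0 min = 2400 min at £25.50/h; overtime 10 h 21 min = 621 min at £38.25/h.
Pay = (2400 × £25.50 + 621 × £38.25) ÷ 60 = £1415.89.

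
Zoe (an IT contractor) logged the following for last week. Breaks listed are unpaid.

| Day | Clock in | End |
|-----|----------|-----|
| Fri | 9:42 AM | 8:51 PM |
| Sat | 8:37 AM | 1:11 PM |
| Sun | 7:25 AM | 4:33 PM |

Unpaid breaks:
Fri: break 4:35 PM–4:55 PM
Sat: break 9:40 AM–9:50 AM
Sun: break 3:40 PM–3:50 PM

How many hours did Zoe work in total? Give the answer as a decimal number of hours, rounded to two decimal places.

Fri: 9:42 AM–8:51 PM = 11 h 9 min; less 20 min break → 10 h 49 min
Sat: 8:37 AM–1:11 PM = 4 h 34 min; less 10 min break → 4 h 24 min
Sun: 7:25 AM–4:33 PM = 9 h 8 min; less 10 min break → 8 h 58 min
Total: 10 h 49 min + 4 h 24 min + 8 h 58 min = 24 h 11 min.

24.18 hours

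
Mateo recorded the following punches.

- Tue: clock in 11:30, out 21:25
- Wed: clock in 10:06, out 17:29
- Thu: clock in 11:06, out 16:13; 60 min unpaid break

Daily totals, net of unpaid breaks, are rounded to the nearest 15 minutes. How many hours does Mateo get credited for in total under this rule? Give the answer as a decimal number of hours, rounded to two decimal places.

21.50 hours

Tue: 11:30–21:25 = 9 h 55 min → rounds to 10 h 0 min
Wed: 10:06–17:29 = 7 h 23 min → rounds to 7 h 30 min
Thu: 11:06–16:13 = 5 h 7 min − 60 min = 4 h 7 min → rounds to 4 h 0 min
Total credited: 21 h 30 min.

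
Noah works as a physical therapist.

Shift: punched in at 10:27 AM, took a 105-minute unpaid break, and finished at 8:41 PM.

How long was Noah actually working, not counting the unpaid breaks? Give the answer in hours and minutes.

8 h 29 min

Shift: 10:27 AM–8:41 PM = 10 h 14 min; less 105 min break → 8 h 29 min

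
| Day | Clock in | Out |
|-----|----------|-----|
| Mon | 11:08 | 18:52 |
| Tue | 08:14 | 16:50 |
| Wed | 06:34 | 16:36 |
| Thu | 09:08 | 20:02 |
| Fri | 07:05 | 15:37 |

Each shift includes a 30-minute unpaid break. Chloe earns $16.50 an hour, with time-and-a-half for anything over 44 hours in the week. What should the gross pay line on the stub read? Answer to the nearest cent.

$714.45

Mon: 11:08–18:52 = 7 h 44 min; less 30 min break → 7 h 14 min
Tue: 08:14–16:50 = 8 h 36 min; less 30 min break → 8 h 6 min
Wed: 06:34–16:36 = 10 h 2 min; less 30 min break → 9 h 32 min
Thu: 09:08–20:02 = 10 h 54 min; less 30 min break → 10 h 24 min
Fri: 07:05–15:37 = 8 h 32 min; less 30 min break → 8 h 2 min
Total worked: 43 h 18 min = 2598 min.
Regular 43 h 18 min = 2598 min at $16.50/h; overtime 0 h 0 min = 0 min at $24.75/h.
Pay = (2598 × $16.50 + 0 × $24.75) ÷ 60 = $714.45.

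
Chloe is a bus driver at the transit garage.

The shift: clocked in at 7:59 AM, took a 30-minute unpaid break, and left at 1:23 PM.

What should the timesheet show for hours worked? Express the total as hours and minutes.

The shift: 7:59 AM–1:23 PM = 5 h 24 min; less 30 min break → 4 h 54 min

4 h 54 min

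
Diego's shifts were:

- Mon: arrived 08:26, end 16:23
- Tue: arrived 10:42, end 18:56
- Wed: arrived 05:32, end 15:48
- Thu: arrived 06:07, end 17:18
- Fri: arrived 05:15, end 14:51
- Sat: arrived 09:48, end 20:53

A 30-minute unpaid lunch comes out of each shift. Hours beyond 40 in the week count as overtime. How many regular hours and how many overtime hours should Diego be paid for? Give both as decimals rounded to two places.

Regular 40.00 hours, overtime 15.32 hours

Mon: 08:26–16:23 = 7 h 57 min; less 30 min break → 7 h 27 min
Tue: 10:42–18:56 = 8 h 14 min; less 30 min break → 7 h 44 min
Wed: 05:32–15:48 = 10 h 16 min; less 30 min break → 9 h 46 min
Thu: 06:07–17:18 = 11 h 11 min; less 30 min break → 10 h 41 min
Fri: 05:15–14:51 = 9 h 36 min; less 30 min break → 9 h 6 min
Sat: 09:48–20:53 = 11 h 5 min; less 30 min break → 10 h 35 min
Total worked: 55 h 19 min = 55.32 h.
Threshold 40 h → overtime 15 h 19 min, regular 40 h 0 min.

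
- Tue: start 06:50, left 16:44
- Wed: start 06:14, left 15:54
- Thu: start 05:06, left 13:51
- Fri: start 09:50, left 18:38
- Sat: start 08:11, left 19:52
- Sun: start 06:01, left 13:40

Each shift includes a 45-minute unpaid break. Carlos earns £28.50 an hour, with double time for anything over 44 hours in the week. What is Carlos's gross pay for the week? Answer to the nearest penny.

Tue: 06:50–16:44 = 9 h 54 min; less 45 min break → 9 h 9 min
Wed: 06:14–15:54 = 9 h 40 min; less 45 min break → 8 h 55 min
Thu: 05:06–13:51 = 8 h 45 min; less 45 min break → 8 h 0 min
Fri: 09:50–18:38 = 8 h 48 min; less 45 min break → 8 h 3 min
Sat: 08:11–19:52 = 11 h 41 min; less 45 min break → 10 h 56 min
Sun: 06:01–13:40 = 7 h 39 min; less 45 min break → 6 h 54 min
Total worked: 51 h 57 min = 3117 min.
Regular 44 h 0 min = 2640 min at £28.50/h; overtime 7 h 57 min = 477 min at £57.00/h.
Pay = (2640 × £28.50 + 477 × £57.00) ÷ 60 = £1707.15.

£1707.15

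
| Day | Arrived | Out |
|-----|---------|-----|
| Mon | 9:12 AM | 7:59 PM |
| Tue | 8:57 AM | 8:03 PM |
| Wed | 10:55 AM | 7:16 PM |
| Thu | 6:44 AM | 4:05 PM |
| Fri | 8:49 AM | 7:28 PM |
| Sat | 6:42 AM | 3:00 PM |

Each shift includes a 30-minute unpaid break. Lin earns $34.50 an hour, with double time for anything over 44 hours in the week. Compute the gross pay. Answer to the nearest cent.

$2313.80

Mon: 9:12 AM–7:59 PM = 10 h 47 min; less 30 min break → 10 h 17 min
Tue: 8:57 AM–8:03 PM = 11 h 6 min; less 30 min break → 10 h 36 min
Wed: 10:55 AM–7:16 PM = 8 h 21 min; less 30 min break → 7 h 51 min
Thu: 6:44 AM–4:05 PM = 9 h 21 min; less 30 min break → 8 h 51 min
Fri: 8:49 AM–7:28 PM = 10 h 39 min; less 30 min break → 10 h 9 min
Sat: 6:42 AM–3:00 PM = 8 h 18 min; less 30 min break → 7 h 48 min
Total worked: 55 h 32 min = 3332 min.
Regular 44 h 0 min = 2640 min at $34.50/h; overtime 11 h 32 min = 692 min at $69.00/h.
Pay = (2640 × $34.50 + 692 × $69.00) ÷ 60 = $2313.80.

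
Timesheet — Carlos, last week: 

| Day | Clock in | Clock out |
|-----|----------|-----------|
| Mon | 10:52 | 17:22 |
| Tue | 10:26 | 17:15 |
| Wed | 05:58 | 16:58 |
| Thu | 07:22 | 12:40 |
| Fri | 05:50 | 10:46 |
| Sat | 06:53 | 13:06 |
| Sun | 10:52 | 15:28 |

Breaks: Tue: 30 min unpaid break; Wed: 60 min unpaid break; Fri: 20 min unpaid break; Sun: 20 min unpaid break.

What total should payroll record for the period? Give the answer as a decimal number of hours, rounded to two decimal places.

43.20 hours

Mon: 10:52–17:22 = 6 h 30 min
Tue: 10:26–17:15 = 6 h 49 min; less 30 min break → 6 h 19 min
Wed: 05:58–16:58 = 11 h 0 min; less 60 min break → 10 h 0 min
Thu: 07:22–12:40 = 5 h 18 min
Fri: 05:50–10:46 = 4 h 56 min; less 20 min break → 4 h 36 min
Sat: 06:53–13:06 = 6 h 13 min
Sun: 10:52–15:28 = 4 h 36 min; less 20 min break → 4 h 16 min
Total: 6 h 30 min + 6 h 19 min + 10 h 0 min + 5 h 18 min + 4 h 36 min + 6 h 13 min + 4 h 16 min = 43 h 12 min.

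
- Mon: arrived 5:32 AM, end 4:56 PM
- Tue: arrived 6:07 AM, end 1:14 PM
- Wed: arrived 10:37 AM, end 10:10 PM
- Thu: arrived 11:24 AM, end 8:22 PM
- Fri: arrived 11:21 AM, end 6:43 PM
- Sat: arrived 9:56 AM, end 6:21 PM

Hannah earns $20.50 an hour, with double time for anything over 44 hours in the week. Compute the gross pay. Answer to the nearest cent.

Mon: 5:32 AM–4:56 PM = 11 h 24 min
Tue: 6:07 AM–1:14 PM = 7 h 7 min
Wed: 10:37 AM–10:10 PM = 11 h 33 min
Thu: 11:24 AM–8:22 PM = 8 h 58 min
Fri: 11:21 AM–6:43 PM = 7 h 22 min
Sat: 9:56 AM–6:21 PM = 8 h 25 min
Total worked: 54 h 49 min = 3289 min.
Regular 44 h 0 min = 2640 min at $20.50/h; overtime 10 h 49 min = 649 min at $41.00/h.
Pay = (2640 × $20.50 + 649 × $41.00) ÷ 60 = $1345.48.

$1345.48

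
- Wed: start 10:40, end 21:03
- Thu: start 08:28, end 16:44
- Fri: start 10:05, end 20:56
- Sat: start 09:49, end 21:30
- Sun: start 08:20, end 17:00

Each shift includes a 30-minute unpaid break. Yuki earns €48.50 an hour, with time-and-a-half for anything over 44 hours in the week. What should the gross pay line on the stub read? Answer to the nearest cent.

Wed: 10:40–21:03 = 10 h 23 min; less 30 min break → 9 h 53 min
Thu: 08:28–16:44 = 8 h 16 min; less 30 min break → 7 h 46 min
Fri: 10:05–20:56 = 10 h 51 min; less 30 min break → 10 h 21 min
Sat: 09:49–21:30 = 11 h 41 min; less 30 min break → 11 h 11 min
Sun: 08:20–17:00 = 8 h 40 min; less 30 min break → 8 h 10 min
Total worked: 47 h 21 min = 2841 min.
Regular 44 h 0 min = 2640 min at €48.50/h; overtime 3 h 21 min = 201 min at €72.75/h.
Pay = (2640 × €48.50 + 201 × €72.75) ÷ 60 = €2377.71.

€2377.71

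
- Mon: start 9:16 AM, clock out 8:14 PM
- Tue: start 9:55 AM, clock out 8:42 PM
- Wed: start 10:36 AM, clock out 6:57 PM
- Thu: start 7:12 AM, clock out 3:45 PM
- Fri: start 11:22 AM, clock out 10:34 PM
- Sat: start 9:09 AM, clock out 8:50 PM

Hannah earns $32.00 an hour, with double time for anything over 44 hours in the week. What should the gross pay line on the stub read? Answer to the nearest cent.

$2530.13

Mon: 9:16 AM–8:14 PM = 10 h 58 min
Tue: 9:55 AM–8:42 PM = 10 h 47 min
Wed: 10:36 AM–6:57 PM = 8 h 21 min
Thu: 7:12 AM–3:45 PM = 8 h 33 min
Fri: 11:22 AM–10:34 PM = 11 h 12 min
Sat: 9:09 AM–8:50 PM = 11 h 41 min
Total worked: 61 h 32 min = 3692 min.
Regular 44 h 0 min = 2640 min at $32.00/h; overtime 17 h 32 min = 1052 min at $64.00/h.
Pay = (2640 × $32.00 + 1052 × $64.00) ÷ 60 = $2530.13.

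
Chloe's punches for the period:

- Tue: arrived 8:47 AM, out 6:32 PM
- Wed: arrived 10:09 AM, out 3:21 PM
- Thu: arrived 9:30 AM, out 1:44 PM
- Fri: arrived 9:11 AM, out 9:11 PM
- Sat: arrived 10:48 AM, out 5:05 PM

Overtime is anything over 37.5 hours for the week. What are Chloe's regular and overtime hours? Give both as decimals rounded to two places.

Tue: 8:47 AM–6:32 PM = 9 h 45 min
Wed: 10:09 AM–3:21 PM = 5 h 12 min
Thu: 9:30 AM–1:44 PM = 4 h 14 min
Fri: 9:11 AM–9:11 PM = 12 h 0 min
Sat: 10:48 AM–5:05 PM = 6 h 17 min
Total worked: 37 h 28 min = 37.47 h.
Threshold 37.5 h → overtime 0 h 0 min, regular 37 h 28 min.

Regular 37.47 hours, overtime 0.00 hours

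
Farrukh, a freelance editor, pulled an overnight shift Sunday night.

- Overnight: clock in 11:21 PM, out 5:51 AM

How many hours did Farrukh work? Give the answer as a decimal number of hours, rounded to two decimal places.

Overnight: 11:21 PM → midnight = 0 h 39 min; midnight → 5:51 AM = 5 h 51 min; span 6 h 30 min

6.50 hours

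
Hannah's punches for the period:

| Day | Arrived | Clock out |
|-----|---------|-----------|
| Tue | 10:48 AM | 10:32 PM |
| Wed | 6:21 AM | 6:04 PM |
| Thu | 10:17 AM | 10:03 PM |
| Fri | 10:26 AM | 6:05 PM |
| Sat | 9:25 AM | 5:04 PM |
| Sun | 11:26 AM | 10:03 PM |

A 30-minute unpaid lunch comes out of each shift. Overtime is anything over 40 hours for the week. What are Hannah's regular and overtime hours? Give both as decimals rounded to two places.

Tue: 10:48 AM–10:32 PM = 11 h 44 min; less 30 min break → 11 h 14 min
Wed: 6:21 AM–6:04 PM = 11 h 43 min; less 30 min break → 11 h 13 min
Thu: 10:17 AM–10:03 PM = 11 h 46 min; less 30 min break → 11 h 16 min
Fri: 10:26 AM–6:05 PM = 7 h 39 min; less 30 min break → 7 h 9 min
Sat: 9:25 AM–5:04 PM = 7 h 39 min; less 30 min break → 7 h 9 min
Sun: 11:26 AM–10:03 PM = 10 h 37 min; less 30 min break → 10 h 7 min
Total worked: 58 h 8 min = 58.13 h.
Threshold 40 h → overtime 18 h 8 min, regular 40 h 0 min.

Regular 40.00 hours, overtime 18.13 hours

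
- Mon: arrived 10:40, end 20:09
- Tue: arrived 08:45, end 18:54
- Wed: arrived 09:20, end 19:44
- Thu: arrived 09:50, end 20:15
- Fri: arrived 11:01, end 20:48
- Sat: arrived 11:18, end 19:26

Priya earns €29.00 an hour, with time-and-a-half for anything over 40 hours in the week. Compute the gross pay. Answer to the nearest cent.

Mon: 10:40–20:09 = 9 h 29 min
Tue: 08:45–18:54 = 10 h 9 min
Wed: 09:20–19:44 = 10 h 24 min
Thu: 09:50–20:15 = 10 h 25 min
Fri: 11:01–20:48 = 9 h 47 min
Sat: 11:18–19:26 = 8 h 8 min
Total worked: 58 h 22 min = 3502 min.
Regular 40 h 0 min = 2400 min at €29.00/h; overtime 18 h 22 min = 1102 min at €43.50/h.
Pay = (2400 × €29.00 + 1102 × €43.50) ÷ 60 = €1958.95.

€1958.95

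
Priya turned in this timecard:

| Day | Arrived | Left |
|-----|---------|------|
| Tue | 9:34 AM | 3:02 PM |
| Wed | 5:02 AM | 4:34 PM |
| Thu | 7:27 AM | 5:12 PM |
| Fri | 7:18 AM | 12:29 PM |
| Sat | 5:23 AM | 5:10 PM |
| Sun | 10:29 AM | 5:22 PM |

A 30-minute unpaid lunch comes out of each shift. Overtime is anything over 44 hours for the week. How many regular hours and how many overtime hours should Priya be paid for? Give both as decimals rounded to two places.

Tue: 9:34 AM–3:02 PM = 5 h 28 min; less 30 min break → 4 h 58 min
Wed: 5:02 AM–4:34 PM = 11 h 32 min; less 30 min break → 11 h 2 min
Thu: 7:27 AM–5:12 PM = 9 h 45 min; less 30 min break → 9 h 15 min
Fri: 7:18 AM–12:29 PM = 5 h 11 min; less 30 min break → 4 h 41 min
Sat: 5:23 AM–5:10 PM = 11 h 47 min; less 30 min break → 11 h 17 min
Sun: 10:29 AM–5:22 PM = 6 h 53 min; less 30 min break → 6 h 23 min
Total worked: 47 h 36 min = 47.60 h.
Threshold 44 h → overtime 3 h 36 min, regular 44 h 0 min.

Regular 44.00 hours, overtime 3.60 hours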